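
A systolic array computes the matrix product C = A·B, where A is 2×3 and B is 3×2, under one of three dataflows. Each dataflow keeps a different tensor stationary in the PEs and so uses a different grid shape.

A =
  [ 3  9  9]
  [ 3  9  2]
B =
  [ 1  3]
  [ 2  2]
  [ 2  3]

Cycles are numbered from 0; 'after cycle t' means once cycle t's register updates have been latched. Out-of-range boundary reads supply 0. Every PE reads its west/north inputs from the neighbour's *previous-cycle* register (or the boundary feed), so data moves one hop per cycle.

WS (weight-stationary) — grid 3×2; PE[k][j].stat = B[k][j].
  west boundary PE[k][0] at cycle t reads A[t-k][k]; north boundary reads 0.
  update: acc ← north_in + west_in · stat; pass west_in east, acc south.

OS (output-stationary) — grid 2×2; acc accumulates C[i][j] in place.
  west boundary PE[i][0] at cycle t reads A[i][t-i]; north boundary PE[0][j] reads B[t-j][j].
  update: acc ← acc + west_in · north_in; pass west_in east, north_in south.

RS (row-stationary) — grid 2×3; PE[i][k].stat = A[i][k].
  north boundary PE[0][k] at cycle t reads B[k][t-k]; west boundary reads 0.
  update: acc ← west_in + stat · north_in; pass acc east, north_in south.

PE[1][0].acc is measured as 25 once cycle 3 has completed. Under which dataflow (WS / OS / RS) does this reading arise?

— WS: 3×2; PE[1][0] trace:
  [0] (1,0) acc=0 (h:0 v:0)
  [1] (1,0) acc=21 (h:9 v:21)
  [2] (1,0) acc=21 (h:9 v:21)
  [3] (1,0) acc=0 (h:0 v:0)
— OS: 2×2; PE[1][0] trace:
  [0] (1,0) acc=0 (h:0 v:0)
  [1] (1,0) acc=3 (h:3 v:1)
  [2] (1,0) acc=21 (h:9 v:2)
  [3] (1,0) acc=25 (h:2 v:2)
— RS: 2×3; PE[1][0] trace:
  [0] (1,0) acc=0 (h:0 v:0)
  [1] (1,0) acc=3 (h:3 v:1)
  [2] (1,0) acc=9 (h:9 v:3)
  [3] (1,0) acc=0 (h:0 v:0)

dataflow = OS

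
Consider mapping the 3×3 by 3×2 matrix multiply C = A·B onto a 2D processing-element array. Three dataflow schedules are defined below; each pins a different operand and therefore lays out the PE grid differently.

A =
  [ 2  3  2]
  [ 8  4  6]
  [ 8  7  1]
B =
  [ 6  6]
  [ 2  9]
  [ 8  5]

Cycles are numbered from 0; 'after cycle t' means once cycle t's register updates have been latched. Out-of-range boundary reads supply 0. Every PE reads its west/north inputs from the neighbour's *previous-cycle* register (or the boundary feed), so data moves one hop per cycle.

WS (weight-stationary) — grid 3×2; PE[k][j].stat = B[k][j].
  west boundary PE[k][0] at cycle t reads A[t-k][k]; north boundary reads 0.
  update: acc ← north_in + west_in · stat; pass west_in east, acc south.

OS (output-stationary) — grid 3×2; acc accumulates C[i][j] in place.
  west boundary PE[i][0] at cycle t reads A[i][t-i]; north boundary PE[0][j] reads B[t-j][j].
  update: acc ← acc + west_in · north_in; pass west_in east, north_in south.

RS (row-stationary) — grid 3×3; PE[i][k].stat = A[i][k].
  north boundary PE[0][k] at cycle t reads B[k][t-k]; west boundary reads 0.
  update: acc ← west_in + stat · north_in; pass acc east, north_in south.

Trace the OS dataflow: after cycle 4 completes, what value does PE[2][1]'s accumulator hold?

PE[2][1].acc = 111

OS 3×2: PE[2][1] cycle-by-cycle (with neighbour feeds):
  cycle 0: PE[1][1] → acc 0, east 0, south 0
  cycle 0: PE[2][0] → acc 0, east 0, south 0
  cycle 0: PE[2][1] → acc 0, east 0, south 0
  cycle 1: PE[1][1] → acc 0, east 0, south 0
  cycle 1: PE[2][0] → acc 0, east 0, south 0
  cycle 1: PE[2][1] → acc 0, east 0, south 0
  cycle 2: PE[1][1] → acc 48, east 8, south 6
  cycle 2: PE[2][0] → acc 48, east 8, south 6
  cycle 2: PE[2][1] → acc 0, east 0, south 0
  cycle 3: PE[1][1] → acc 84, east 4, south 9
  cycle 3: PE[2][0] → acc 62, east 7, south 2
  cycle 3: PE[2][1] → acc 48, east 8, south 6
  cycle 4: PE[1][1] → acc 114, east 6, south 5
  cycle 4: PE[2][0] → acc 70, east 1, south 8
  cycle 4: PE[2][1] → acc 111, east 7, south 9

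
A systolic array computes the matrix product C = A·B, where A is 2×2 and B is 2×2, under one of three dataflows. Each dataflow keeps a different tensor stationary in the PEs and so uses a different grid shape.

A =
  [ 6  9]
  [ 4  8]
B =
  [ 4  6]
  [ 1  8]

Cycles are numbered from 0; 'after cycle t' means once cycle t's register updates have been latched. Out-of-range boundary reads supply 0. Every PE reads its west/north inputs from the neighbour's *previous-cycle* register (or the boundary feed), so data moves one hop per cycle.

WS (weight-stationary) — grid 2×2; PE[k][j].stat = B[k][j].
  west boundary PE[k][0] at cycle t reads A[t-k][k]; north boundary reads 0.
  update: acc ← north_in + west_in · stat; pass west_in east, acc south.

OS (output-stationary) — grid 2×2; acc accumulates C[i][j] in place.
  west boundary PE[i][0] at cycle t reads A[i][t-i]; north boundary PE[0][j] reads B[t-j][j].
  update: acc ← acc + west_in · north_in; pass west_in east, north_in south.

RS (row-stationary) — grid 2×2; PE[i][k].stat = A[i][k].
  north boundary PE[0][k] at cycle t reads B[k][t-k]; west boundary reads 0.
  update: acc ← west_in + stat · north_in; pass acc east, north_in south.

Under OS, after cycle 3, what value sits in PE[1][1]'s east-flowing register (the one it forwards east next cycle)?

register = 8

OS 2×2: PE[1][1] cycle-by-cycle (with neighbour feeds):
  step 0 · PE0,1: acc=0; fwd→0 fwd↓0
  step 0 · PE1,0: acc=0; fwd→0 fwd↓0
  step 0 · PE1,1: acc=0; fwd→0 fwd↓0
  step 1 · PE0,1: acc=36; fwd→6 fwd↓6
  step 1 · PE1,0: acc=16; fwd→4 fwd↓4
  step 1 · PE1,1: acc=0; fwd→0 fwd↓0
  step 2 · PE0,1: acc=108; fwd→9 fwd↓8
  step 2 · PE1,0: acc=24; fwd→8 fwd↓1
  step 2 · PE1,1: acc=24; fwd→4 fwd↓6
  step 3 · PE0,1: acc=108; fwd→0 fwd↓0
  step 3 · PE1,0: acc=24; fwd→0 fwd↓0
  step 3 · PE1,1: acc=88; fwd→8 fwd↓8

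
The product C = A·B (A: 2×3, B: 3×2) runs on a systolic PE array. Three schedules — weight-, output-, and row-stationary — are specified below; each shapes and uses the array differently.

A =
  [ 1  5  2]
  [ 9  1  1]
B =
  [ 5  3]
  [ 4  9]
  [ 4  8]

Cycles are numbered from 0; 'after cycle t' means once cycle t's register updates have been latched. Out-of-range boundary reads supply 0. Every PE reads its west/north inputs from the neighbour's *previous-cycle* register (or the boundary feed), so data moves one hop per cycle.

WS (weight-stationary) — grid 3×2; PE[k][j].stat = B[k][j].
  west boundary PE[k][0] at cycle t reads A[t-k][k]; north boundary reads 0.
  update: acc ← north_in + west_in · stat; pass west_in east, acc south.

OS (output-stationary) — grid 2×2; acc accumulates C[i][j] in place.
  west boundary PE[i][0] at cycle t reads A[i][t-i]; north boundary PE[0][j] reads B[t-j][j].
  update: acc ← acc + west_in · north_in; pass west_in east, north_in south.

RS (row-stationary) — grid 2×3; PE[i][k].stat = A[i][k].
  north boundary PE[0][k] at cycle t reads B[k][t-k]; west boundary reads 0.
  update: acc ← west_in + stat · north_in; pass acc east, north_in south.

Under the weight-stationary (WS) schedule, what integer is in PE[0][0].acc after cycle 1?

PE[0][0].acc = 45

WS 3×2: PE[0][0] cycle-by-cycle (with neighbour feeds):
  [0] (0,0) acc=5 (h:1 v:5)
  [1] (0,0) acc=45 (h:9 v:45)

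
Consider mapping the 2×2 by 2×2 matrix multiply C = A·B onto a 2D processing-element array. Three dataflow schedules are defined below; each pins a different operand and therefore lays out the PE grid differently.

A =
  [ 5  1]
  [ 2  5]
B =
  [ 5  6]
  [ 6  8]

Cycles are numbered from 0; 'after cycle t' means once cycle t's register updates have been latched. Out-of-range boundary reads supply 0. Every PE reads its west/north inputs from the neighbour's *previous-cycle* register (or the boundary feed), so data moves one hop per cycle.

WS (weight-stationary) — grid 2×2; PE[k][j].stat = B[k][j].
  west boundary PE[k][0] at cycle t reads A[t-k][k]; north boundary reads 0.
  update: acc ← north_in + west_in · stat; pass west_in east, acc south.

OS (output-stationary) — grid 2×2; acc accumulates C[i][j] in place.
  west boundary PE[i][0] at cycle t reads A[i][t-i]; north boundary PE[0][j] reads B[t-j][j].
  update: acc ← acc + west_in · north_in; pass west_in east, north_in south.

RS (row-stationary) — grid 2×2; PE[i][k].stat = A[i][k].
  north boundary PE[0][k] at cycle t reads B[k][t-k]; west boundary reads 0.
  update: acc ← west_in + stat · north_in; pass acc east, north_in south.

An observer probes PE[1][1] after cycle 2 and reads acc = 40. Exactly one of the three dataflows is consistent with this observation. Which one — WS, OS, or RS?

dataflow = RS

— WS: 2×2; PE[1][1] trace:
  step 0 · PE1,1: acc=0; fwd→0 fwd↓0
  step 1 · PE1,1: acc=0; fwd→0 fwd↓0
  step 2 · PE1,1: acc=38; fwd→1 fwd↓38
— OS: 2×2; PE[1][1] trace:
  step 0 · PE1,1: acc=0; fwd→0 fwd↓0
  step 1 · PE1,1: acc=0; fwd→0 fwd↓0
  step 2 · PE1,1: acc=12; fwd→2 fwd↓6
— RS: 2×2; PE[1][1] trace:
  step 0 · PE1,1: acc=0; fwd→0 fwd↓0
  step 1 · PE1,1: acc=0; fwd→0 fwd↓0
  step 2 · PE1,1: acc=40; fwd→40 fwd↓6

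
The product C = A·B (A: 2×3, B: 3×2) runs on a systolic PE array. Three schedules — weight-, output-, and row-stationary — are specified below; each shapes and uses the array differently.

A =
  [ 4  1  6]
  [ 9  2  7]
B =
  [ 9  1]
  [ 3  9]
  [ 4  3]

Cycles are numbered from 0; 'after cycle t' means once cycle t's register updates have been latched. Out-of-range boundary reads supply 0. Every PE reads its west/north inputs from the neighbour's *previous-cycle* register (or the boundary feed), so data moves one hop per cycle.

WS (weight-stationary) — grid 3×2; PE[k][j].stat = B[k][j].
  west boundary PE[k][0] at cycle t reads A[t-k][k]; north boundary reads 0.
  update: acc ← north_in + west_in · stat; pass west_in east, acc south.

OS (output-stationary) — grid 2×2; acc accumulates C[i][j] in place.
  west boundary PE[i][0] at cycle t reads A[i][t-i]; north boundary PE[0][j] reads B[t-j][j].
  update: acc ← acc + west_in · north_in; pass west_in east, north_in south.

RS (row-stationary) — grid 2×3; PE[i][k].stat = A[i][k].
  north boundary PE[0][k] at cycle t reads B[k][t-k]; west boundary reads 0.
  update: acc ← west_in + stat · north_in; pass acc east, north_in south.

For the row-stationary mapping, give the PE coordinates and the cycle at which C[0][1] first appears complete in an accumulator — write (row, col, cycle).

RS: C[0][1] accumulates in PE[0][2]:
  cycle 0: PE[0][2] → acc 0, east 0, south 0
  cycle 1: PE[0][2] → acc 0, east 0, south 0
  cycle 2: PE[0][2] → acc 63, east 63, south 4
  cycle 3: PE[0][2] → acc 31, east 31, south 3

(row, col, cycle) = (0, 2, 3)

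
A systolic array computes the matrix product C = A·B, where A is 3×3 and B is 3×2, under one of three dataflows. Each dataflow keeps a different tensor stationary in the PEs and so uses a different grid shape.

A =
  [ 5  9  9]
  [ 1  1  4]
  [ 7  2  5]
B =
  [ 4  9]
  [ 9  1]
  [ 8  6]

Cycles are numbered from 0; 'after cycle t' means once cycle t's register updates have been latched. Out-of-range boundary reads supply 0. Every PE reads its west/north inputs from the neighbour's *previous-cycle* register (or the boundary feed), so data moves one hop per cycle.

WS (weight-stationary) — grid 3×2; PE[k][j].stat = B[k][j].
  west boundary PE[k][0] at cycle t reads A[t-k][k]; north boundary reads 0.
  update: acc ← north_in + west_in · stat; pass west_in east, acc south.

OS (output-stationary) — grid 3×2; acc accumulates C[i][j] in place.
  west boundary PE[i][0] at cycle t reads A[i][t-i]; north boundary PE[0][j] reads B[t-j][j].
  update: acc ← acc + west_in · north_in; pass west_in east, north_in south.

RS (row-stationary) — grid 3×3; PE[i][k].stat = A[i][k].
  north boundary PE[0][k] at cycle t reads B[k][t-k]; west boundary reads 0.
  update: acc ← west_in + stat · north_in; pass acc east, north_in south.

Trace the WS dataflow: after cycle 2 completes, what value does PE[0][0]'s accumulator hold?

PE[0][0].acc = 28

Tracing WS — 3×2 array, target PE[0][0]:
  [0] (0,0) acc=20 (h:5 v:20)
  [1] (0,0) acc=4 (h:1 v:4)
  [2] (0,0) acc=28 (h:7 v:28)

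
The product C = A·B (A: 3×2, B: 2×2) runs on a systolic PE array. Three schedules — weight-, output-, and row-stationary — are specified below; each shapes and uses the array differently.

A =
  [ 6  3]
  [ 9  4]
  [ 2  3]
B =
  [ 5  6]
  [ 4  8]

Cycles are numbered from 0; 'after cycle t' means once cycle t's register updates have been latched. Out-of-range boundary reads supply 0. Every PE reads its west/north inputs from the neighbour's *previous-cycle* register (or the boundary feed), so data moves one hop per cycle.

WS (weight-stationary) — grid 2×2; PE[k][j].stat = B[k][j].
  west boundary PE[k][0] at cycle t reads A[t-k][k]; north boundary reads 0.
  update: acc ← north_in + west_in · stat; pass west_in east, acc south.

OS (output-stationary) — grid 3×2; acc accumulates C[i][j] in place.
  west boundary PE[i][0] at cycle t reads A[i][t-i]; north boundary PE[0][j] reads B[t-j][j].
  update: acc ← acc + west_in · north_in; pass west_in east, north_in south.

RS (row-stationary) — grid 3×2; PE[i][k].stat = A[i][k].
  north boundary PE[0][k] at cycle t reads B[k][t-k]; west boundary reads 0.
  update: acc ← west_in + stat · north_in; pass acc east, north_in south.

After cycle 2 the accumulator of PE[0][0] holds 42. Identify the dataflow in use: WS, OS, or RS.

dataflow = OS

WS (2×2 grid), PE[0][0]:
  t=0 PE[0][0]: acc=30 h=6 v=30
  t=1 PE[0][0]: acc=45 h=9 v=45
  t=2 PE[0][0]: acc=10 h=2 v=10
OS (3×2 grid), PE[0][0]:
  t=0 PE[0][0]: acc=30 h=6 v=5
  t=1 PE[0][0]: acc=42 h=3 v=4
  t=2 PE[0][0]: acc=42 h=0 v=0
RS (3×2 grid), PE[0][0]:
  t=0 PE[0][0]: acc=30 h=30 v=5
  t=1 PE[0][0]: acc=36 h=36 v=6
  t=2 PE[0][0]: acc=0 h=0 v=0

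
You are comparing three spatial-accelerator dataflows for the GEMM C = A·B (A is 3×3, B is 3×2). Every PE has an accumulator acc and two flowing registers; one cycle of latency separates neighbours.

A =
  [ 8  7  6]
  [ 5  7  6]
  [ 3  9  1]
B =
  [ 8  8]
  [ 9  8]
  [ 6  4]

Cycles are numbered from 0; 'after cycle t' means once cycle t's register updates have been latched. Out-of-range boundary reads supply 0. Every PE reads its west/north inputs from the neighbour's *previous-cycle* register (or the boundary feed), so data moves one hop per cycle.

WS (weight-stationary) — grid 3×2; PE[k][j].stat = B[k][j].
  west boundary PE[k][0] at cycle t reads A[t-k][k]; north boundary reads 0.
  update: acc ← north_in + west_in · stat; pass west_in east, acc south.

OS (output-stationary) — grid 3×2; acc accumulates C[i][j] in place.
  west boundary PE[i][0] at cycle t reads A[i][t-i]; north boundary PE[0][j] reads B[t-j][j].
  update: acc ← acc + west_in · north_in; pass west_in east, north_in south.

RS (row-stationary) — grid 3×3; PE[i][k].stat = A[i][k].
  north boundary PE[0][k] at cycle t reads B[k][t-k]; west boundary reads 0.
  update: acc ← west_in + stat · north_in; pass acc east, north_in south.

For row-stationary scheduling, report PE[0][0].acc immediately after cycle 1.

RS 3×3: PE[0][0] cycle-by-cycle (with neighbour feeds):
  [0] (0,0) acc=64 (h:64 v:8)
  [1] (0,0) acc=64 (h:64 v:8)

PE[0][0].acc = 64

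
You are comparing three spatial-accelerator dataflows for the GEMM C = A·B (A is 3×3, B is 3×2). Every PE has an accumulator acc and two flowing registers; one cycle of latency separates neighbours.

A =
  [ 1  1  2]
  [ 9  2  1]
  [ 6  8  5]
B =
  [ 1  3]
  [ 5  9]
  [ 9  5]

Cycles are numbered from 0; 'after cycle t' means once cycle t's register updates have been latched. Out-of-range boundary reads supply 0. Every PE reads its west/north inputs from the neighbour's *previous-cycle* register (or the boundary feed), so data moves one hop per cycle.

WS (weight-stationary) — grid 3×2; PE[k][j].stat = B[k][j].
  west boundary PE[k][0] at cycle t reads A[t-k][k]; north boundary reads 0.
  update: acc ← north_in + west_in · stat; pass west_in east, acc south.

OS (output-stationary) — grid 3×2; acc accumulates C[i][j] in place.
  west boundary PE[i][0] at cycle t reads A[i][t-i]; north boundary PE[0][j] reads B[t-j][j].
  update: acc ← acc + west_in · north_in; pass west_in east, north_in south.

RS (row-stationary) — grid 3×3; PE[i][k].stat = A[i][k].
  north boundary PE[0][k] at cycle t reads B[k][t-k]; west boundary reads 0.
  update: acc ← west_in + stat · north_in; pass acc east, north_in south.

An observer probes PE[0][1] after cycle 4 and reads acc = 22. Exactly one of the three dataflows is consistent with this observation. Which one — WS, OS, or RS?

— WS: 3×2; PE[0][1] trace:
  [0] (0,1) acc=0 (h:0 v:0)
  [1] (0,1) acc=3 (h:1 v:3)
  [2] (0,1) acc=27 (h:9 v:27)
  [3] (0,1) acc=18 (h:6 v:18)
  [4] (0,1) acc=0 (h:0 v:0)
— OS: 3×2; PE[0][1] trace:
  [0] (0,1) acc=0 (h:0 v:0)
  [1] (0,1) acc=3 (h:1 v:3)
  [2] (0,1) acc=12 (h:1 v:9)
  [3] (0,1) acc=22 (h:2 v:5)
  [4] (0,1) acc=22 (h:0 v:0)
— RS: 3×3; PE[0][1] trace:
  [0] (0,1) acc=0 (h:0 v:0)
  [1] (0,1) acc=6 (h:6 v:5)
  [2] (0,1) acc=12 (h:12 v:9)
  [3] (0,1) acc=0 (h:0 v:0)
  [4] (0,1) acc=0 (h:0 v:0)

dataflow = OS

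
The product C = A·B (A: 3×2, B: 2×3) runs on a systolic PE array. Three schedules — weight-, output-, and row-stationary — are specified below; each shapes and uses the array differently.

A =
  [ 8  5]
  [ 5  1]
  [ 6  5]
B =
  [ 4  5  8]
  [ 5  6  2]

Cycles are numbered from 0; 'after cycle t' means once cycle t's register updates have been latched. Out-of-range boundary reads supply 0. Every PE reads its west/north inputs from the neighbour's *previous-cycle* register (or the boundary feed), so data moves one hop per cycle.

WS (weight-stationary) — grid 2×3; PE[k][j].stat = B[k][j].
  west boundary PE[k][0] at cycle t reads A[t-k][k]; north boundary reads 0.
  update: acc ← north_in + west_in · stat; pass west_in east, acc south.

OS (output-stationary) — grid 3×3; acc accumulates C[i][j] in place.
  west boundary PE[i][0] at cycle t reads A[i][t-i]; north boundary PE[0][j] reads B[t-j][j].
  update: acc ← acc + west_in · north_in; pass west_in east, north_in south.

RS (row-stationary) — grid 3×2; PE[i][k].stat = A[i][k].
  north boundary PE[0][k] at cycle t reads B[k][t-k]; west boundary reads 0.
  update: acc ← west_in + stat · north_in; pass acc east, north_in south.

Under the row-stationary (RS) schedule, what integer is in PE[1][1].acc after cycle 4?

RS (3×2). Following PE[1][1] plus its west/north inputs:
  0: (0,1).acc=0  regs=<0,0>
  0: (1,0).acc=0  regs=<0,0>
  0: (1,1).acc=0  regs=<0,0>
  1: (0,1).acc=57  regs=<57,5>
  1: (1,0).acc=20  regs=<20,4>
  1: (1,1).acc=0  regs=<0,0>
  2: (0,1).acc=70  regs=<70,6>
  2: (1,0).acc=25  regs=<25,5>
  2: (1,1).acc=25  regs=<25,5>
  3: (0,1).acc=74  regs=<74,2>
  3: (1,0).acc=40  regs=<40,8>
  3: (1,1).acc=31  regs=<31,6>
  4: (0,1).acc=0  regs=<0,0>
  4: (1,0).acc=0  regs=<0,0>
  4: (1,1).acc=42  regs=<42,2>

PE[1][1].acc = 42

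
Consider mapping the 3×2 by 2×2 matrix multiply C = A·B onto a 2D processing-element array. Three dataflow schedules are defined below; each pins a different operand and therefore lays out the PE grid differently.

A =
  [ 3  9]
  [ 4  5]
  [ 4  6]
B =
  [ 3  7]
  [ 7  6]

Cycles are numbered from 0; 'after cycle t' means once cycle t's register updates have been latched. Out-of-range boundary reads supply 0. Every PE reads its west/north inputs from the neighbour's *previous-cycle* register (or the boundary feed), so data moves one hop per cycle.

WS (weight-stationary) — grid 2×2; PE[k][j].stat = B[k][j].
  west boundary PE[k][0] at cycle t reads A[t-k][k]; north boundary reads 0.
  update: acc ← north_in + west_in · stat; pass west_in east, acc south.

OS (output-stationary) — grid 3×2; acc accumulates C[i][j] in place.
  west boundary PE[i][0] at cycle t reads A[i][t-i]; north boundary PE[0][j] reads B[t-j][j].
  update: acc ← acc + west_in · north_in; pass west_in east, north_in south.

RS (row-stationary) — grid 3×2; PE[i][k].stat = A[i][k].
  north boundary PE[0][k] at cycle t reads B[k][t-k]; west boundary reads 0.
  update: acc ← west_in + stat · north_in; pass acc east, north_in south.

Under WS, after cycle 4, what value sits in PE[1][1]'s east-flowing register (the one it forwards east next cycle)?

register = 6

Tracing WS — 2×2 array, target PE[1][1]:
  @0  [0,1]  acc 0  |  →0  ↓0
  @0  [1,0]  acc 0  |  →0  ↓0
  @0  [1,1]  acc 0  |  →0  ↓0
  @1  [0,1]  acc 21  |  →3  ↓21
  @1  [1,0]  acc 72  |  →9  ↓72
  @1  [1,1]  acc 0  |  →0  ↓0
  @2  [0,1]  acc 28  |  →4  ↓28
  @2  [1,0]  acc 47  |  →5  ↓47
  @2  [1,1]  acc 75  |  →9  ↓75
  @3  [0,1]  acc 28  |  →4  ↓28
  @3  [1,0]  acc 54  |  →6  ↓54
  @3  [1,1]  acc 58  |  →5  ↓58
  @4  [0,1]  acc 0  |  →0  ↓0
  @4  [1,0]  acc 0  |  →0  ↓0
  @4  [1,1]  acc 64  |  →6  ↓64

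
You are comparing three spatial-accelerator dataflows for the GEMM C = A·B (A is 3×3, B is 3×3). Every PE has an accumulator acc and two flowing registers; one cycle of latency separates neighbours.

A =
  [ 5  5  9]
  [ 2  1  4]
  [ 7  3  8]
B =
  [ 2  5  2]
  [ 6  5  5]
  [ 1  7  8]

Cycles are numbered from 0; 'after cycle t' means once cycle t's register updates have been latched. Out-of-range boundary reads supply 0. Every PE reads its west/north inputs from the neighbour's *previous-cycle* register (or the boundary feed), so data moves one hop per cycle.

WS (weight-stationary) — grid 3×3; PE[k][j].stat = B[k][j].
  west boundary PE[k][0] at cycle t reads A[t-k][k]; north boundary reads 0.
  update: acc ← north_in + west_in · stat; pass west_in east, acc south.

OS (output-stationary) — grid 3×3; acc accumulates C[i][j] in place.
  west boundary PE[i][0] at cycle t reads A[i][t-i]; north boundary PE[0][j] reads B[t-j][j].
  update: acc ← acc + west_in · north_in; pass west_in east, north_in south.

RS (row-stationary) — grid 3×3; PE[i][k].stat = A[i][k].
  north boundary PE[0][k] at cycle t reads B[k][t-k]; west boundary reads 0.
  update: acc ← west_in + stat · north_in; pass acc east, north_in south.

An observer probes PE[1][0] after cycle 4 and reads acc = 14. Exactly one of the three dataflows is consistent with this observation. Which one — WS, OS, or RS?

WS [3×3] PE[1][0] across cycles:
  cycle 0: PE[1][0] → acc 0, east 0, south 0
  cycle 1: PE[1][0] → acc 40, east 5, south 40
  cycle 2: PE[1][0] → acc 10, east 1, south 10
  cycle 3: PE[1][0] → acc 32, east 3, south 32
  cycle 4: PE[1][0] → acc 0, east 0, south 0
OS [3×3] PE[1][0] across cycles:
  cycle 0: PE[1][0] → acc 0, east 0, south 0
  cycle 1: PE[1][0] → acc 4, east 2, south 2
  cycle 2: PE[1][0] → acc 10, east 1, south 6
  cycle 3: PE[1][0] → acc 14, east 4, south 1
  cycle 4: PE[1][0] → acc 14, east 0, south 0
RS [3×3] PE[1][0] across cycles:
  cycle 0: PE[1][0] → acc 0, east 0, south 0
  cycle 1: PE[1][0] → acc 4, east 4, south 2
  cycle 2: PE[1][0] → acc 10, east 10, south 5
  cycle 3: PE[1][0] → acc 4, east 4, south 2
  cycle 4: PE[1][0] → acc 0, east 0, south 0

dataflow = OS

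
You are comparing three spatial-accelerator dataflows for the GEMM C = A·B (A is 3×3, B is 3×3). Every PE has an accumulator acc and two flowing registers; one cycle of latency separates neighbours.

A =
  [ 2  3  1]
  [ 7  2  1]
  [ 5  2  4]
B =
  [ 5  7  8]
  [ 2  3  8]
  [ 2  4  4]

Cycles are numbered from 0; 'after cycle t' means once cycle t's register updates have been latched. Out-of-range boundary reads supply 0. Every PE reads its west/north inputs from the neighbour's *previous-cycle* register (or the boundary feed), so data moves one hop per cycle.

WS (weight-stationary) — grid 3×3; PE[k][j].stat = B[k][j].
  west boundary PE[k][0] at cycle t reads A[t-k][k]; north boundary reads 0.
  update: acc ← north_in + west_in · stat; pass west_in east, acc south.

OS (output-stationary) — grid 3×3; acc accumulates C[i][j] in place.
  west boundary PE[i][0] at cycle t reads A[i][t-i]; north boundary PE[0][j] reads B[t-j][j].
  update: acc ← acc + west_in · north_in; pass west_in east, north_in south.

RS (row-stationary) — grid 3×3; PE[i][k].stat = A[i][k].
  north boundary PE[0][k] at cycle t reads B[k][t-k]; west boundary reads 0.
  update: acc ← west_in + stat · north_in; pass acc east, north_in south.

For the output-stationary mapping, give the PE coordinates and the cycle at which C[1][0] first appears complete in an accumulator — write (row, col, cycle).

OS: C[1][0] accumulates in PE[1][0]:
  [0] (1,0) acc=0 (h:0 v:0)
  [1] (1,0) acc=35 (h:7 v:5)
  [2] (1,0) acc=39 (h:2 v:2)
  [3] (1,0) acc=41 (h:1 v:2)

(row, col, cycle) = (1, 0, 3)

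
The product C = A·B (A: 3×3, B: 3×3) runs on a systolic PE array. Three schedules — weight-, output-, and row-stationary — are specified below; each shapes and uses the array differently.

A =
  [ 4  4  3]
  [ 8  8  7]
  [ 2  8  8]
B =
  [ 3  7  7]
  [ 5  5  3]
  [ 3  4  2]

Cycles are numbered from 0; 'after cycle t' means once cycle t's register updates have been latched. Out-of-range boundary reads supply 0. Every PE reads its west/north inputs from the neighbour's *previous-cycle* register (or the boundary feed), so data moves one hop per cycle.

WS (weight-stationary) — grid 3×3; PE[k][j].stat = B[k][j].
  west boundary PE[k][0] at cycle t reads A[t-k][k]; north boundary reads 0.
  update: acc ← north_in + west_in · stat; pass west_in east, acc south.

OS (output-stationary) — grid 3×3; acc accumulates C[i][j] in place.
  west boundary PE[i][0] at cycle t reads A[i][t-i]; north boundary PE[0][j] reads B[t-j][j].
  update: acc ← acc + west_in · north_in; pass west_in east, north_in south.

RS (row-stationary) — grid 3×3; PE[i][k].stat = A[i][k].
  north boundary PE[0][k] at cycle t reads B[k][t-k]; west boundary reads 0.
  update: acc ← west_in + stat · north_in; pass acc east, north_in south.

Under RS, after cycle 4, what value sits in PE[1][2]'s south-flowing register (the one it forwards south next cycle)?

register = 4

Tracing RS — 3×3 array, target PE[1][2]:
  cycle 0: PE[0][2] → acc 0, east 0, south 0
  cycle 0: PE[1][1] → acc 0, east 0, south 0
  cycle 0: PE[1][2] → acc 0, east 0, south 0
  cycle 1: PE[0][2] → acc 0, east 0, south 0
  cycle 1: PE[1][1] → acc 0, east 0, south 0
  cycle 1: PE[1][2] → acc 0, east 0, south 0
  cycle 2: PE[0][2] → acc 41, east 41, south 3
  cycle 2: PE[1][1] → acc 64, east 64, south 5
  cycle 2: PE[1][2] → acc 0, east 0, south 0
  cycle 3: PE[0][2] → acc 60, east 60, south 4
  cycle 3: PE[1][1] → acc 96, east 96, south 5
  cycle 3: PE[1][2] → acc 85, east 85, south 3
  cycle 4: PE[0][2] → acc 46, east 46, south 2
  cycle 4: PE[1][1] → acc 80, east 80, south 3
  cycle 4: PE[1][2] → acc 124, east 124, south 4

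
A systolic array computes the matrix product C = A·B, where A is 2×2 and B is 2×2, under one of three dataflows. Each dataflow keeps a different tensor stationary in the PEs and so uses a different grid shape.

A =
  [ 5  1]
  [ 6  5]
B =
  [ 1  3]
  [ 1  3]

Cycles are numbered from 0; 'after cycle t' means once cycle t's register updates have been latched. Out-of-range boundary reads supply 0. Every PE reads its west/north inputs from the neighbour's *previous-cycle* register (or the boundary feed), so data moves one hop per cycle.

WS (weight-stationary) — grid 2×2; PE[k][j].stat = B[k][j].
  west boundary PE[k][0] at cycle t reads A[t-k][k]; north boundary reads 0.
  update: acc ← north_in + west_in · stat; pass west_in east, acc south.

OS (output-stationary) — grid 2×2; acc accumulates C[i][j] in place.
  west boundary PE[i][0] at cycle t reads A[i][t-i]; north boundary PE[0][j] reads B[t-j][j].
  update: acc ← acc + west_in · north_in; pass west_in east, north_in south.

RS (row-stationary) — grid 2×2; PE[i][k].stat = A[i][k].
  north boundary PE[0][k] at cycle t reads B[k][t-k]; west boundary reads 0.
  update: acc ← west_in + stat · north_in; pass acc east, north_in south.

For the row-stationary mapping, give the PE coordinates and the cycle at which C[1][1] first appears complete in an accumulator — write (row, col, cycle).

(row, col, cycle) = (1, 1, 3)

RS: C[1][1] accumulates in PE[1][1]:
  @0  [1,1]  acc 0  |  →0  ↓0
  @1  [1,1]  acc 0  |  →0  ↓0
  @2  [1,1]  acc 11  |  →11  ↓1
  @3  [1,1]  acc 33  |  →33  ↓3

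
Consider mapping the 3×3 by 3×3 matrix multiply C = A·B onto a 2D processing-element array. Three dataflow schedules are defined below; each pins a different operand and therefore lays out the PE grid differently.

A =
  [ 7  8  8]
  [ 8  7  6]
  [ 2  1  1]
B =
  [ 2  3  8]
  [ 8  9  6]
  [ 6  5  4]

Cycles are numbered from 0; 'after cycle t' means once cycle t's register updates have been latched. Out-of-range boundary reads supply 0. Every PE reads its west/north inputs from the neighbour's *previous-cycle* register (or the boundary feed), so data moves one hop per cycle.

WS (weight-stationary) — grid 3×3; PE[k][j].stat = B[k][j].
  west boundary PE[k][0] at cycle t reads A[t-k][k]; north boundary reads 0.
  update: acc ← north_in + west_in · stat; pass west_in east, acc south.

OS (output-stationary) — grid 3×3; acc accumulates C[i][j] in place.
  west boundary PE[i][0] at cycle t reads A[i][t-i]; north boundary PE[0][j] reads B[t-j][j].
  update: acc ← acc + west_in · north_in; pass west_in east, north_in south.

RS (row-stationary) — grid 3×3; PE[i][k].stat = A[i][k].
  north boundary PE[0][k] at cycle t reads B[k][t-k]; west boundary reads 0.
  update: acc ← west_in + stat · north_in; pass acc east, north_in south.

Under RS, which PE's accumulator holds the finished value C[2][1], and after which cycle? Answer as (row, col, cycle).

(row, col, cycle) = (2, 2, 5)

RS: C[2][1] accumulates in PE[2][2]:
  cycle 0: PE[2][2] → acc 0, east 0, south 0
  cycle 1: PE[2][2] → acc 0, east 0, south 0
  cycle 2: PE[2][2] → acc 0, east 0, south 0
  cycle 3: PE[2][2] → acc 0, east 0, south 0
  cycle 4: PE[2][2] → acc 18, east 18, south 6
  cycle 5: PE[2][2] → acc 20, east 20, south 5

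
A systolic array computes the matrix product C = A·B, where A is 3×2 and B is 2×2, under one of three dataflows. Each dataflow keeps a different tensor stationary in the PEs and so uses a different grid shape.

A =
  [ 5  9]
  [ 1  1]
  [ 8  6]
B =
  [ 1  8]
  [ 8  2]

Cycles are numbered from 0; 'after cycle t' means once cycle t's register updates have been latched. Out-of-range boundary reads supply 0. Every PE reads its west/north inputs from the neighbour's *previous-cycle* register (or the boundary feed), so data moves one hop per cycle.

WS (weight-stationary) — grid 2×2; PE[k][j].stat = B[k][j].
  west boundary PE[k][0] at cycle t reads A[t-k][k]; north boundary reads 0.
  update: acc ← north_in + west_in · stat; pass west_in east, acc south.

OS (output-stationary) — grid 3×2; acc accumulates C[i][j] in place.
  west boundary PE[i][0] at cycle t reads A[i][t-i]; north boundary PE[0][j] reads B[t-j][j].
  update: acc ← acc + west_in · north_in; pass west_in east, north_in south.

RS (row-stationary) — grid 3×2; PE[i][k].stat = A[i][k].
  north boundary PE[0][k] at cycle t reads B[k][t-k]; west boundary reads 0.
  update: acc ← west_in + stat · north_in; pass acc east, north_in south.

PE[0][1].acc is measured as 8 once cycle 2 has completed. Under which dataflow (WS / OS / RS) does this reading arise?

WS (2×2 grid), PE[0][1]:
  c0 r0c1: 0 / 0 / 0
  c1 r0c1: 40 / 5 / 40
  c2 r0c1: 8 / 1 / 8
OS (3×2 grid), PE[0][1]:
  c0 r0c1: 0 / 0 / 0
  c1 r0c1: 40 / 5 / 8
  c2 r0c1: 58 / 9 / 2
RS (3×2 grid), PE[0][1]:
  c0 r0c1: 0 / 0 / 0
  c1 r0c1: 77 / 77 / 8
  c2 r0c1: 58 / 58 / 2

dataflow = WS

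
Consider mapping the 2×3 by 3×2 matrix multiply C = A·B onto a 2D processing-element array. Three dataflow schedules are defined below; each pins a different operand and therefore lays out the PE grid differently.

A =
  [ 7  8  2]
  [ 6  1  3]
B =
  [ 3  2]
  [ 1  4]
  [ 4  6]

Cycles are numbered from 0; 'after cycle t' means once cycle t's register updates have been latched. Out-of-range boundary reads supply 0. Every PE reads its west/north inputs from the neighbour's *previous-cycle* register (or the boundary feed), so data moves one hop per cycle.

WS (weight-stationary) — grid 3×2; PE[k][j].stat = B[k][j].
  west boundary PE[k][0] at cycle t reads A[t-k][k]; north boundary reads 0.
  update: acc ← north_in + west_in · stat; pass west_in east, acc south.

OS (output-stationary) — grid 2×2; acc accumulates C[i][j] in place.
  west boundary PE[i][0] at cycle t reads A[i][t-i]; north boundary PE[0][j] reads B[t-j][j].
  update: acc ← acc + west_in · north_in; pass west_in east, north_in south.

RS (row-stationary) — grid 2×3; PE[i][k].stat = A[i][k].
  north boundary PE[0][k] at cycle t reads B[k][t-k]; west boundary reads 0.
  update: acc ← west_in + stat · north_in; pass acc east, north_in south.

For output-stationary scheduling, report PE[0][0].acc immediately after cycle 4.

PE[0][0].acc = 37

OS 2×2: PE[0][0] cycle-by-cycle (with neighbour feeds):
  t=0 PE[0][0]: acc=21 h=7 v=3
  t=1 PE[0][0]: acc=29 h=8 v=1
  t=2 PE[0][0]: acc=37 h=2 v=4
  t=3 PE[0][0]: acc=37 h=0 v=0
  t=4 PE[0][0]: acc=37 h=0 v=0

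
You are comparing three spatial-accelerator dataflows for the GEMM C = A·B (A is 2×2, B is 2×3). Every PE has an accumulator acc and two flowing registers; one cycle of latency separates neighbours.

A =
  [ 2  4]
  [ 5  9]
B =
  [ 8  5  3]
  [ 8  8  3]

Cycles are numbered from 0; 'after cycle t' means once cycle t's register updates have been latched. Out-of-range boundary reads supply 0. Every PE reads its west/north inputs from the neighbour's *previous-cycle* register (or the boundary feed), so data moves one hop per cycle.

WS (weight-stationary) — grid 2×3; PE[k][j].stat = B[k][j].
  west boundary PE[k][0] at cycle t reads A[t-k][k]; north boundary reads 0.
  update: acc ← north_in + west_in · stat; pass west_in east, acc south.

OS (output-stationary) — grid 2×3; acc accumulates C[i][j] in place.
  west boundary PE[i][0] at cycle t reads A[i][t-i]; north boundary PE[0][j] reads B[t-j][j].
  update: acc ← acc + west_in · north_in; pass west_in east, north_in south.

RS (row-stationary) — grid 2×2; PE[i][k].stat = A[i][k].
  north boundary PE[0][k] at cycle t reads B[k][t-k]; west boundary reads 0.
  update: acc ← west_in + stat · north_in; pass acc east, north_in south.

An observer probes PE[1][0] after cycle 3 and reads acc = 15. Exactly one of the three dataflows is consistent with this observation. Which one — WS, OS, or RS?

dataflow = RS

Under WS (2×3), PE[1][0]:
  cycle 0: PE[1][0] → acc 0, east 0, south 0
  cycle 1: PE[1][0] → acc 48, east 4, south 48
  cycle 2: PE[1][0] → acc 112, east 9, south 112
  cycle 3: PE[1][0] → acc 0, east 0, south 0
Under OS (2×3), PE[1][0]:
  cycle 0: PE[1][0] → acc 0, east 0, south 0
  cycle 1: PE[1][0] → acc 40, east 5, south 8
  cycle 2: PE[1][0] → acc 112, east 9, south 8
  cycle 3: PE[1][0] → acc 112, east 0, south 0
Under RS (2×2), PE[1][0]:
  cycle 0: PE[1][0] → acc 0, east 0, south 0
  cycle 1: PE[1][0] → acc 40, east 40, south 8
  cycle 2: PE[1][0] → acc 25, east 25, south 5
  cycle 3: PE[1][0] → acc 15, east 15, south 3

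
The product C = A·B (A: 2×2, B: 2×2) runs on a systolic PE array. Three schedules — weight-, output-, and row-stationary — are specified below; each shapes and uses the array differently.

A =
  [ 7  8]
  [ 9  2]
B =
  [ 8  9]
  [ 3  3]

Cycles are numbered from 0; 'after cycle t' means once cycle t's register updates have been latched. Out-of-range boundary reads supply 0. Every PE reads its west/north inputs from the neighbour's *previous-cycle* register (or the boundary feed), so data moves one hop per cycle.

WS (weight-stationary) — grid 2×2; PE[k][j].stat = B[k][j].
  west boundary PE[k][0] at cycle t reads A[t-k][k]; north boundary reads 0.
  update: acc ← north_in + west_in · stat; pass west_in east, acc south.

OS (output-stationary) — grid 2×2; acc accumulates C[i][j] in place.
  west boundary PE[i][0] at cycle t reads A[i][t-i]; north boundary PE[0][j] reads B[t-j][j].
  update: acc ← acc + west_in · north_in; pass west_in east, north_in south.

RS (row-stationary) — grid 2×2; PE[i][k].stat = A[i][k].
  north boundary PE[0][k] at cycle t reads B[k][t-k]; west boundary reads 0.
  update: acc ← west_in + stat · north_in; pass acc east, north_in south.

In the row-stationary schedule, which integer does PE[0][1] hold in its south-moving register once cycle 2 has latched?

register = 3

Tracing RS — 2×2 array, target PE[0][1]:
  0: (0,0).acc=56  regs=<56,8>
  0: (0,1).acc=0  regs=<0,0>
  1: (0,0).acc=63  regs=<63,9>
  1: (0,1).acc=80  regs=<80,3>
  2: (0,0).acc=0  regs=<0,0>
  2: (0,1).acc=87  regs=<87,3>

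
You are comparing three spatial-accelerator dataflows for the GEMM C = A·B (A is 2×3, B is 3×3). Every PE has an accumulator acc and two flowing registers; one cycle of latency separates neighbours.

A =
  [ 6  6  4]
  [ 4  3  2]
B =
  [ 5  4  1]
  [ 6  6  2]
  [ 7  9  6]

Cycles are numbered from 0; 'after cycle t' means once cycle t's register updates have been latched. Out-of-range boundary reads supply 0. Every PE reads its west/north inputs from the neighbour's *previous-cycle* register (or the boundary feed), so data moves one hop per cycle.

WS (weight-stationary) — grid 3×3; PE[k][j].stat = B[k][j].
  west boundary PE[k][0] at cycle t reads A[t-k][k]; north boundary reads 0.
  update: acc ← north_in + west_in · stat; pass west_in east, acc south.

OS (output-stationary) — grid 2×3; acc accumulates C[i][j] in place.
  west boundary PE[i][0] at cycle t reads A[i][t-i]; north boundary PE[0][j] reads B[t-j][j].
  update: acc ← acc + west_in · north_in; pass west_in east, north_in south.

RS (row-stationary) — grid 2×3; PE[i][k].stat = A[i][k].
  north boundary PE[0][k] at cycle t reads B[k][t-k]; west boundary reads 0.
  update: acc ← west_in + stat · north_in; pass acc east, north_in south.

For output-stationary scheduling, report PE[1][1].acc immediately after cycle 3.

OS 2×3: PE[1][1] cycle-by-cycle (with neighbour feeds):
  @0  [0,1]  acc 0  |  →0  ↓0
  @0  [1,0]  acc 0  |  →0  ↓0
  @0  [1,1]  acc 0  |  →0  ↓0
  @1  [0,1]  acc 24  |  →6  ↓4
  @1  [1,0]  acc 20  |  →4  ↓5
  @1  [1,1]  acc 0  |  →0  ↓0
  @2  [0,1]  acc 60  |  →6  ↓6
  @2  [1,0]  acc 38  |  →3  ↓6
  @2  [1,1]  acc 16  |  →4  ↓4
  @3  [0,1]  acc 96  |  →4  ↓9
  @3  [1,0]  acc 52  |  →2  ↓7
  @3  [1,1]  acc 34  |  →3  ↓6

PE[1][1].acc = 34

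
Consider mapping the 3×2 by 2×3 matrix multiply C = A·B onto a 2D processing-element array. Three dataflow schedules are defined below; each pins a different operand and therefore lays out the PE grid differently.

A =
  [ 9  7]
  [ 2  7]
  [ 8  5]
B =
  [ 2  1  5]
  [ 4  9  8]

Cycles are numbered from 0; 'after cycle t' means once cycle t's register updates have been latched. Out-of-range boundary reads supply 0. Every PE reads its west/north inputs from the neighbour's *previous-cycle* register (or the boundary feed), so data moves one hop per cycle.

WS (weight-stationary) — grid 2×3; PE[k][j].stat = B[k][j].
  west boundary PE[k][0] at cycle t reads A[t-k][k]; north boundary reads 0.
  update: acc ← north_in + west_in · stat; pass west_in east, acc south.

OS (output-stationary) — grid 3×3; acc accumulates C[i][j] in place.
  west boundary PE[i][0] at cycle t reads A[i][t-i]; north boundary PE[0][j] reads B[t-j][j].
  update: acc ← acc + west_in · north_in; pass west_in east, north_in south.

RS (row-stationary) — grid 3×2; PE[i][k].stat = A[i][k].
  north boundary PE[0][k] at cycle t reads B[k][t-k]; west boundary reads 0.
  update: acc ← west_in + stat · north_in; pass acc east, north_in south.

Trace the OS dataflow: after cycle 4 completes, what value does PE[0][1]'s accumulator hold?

OS on a 3×3 grid — tracing PE[0][1] and its feeders:
  cycle 0: PE[0][0] → acc 18, east 9, south 2
  cycle 0: PE[0][1] → acc 0, east 0, south 0
  cycle 1: PE[0][0] → acc 46, east 7, south 4
  cycle 1: PE[0][1] → acc 9, east 9, south 1
  cycle 2: PE[0][0] → acc 46, east 0, south 0
  cycle 2: PE[0][1] → acc 72, east 7, south 9
  cycle 3: PE[0][0] → acc 46, east 0, south 0
  cycle 3: PE[0][1] → acc 72, east 0, south 0
  cycle 4: PE[0][0] → acc 46, east 0, south 0
  cycle 4: PE[0][1] → acc 72, east 0, south 0

PE[0][1].acc = 72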